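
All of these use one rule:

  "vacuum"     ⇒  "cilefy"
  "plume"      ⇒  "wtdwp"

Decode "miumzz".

In vacuum: v→c is +7, a→i is +8, c→l is +9, u→e is +10 — the shift increases by 1 each position. The shift increases by 1 at each position, starting from +7: 7, 8, 9, ….
Undoing it on miumzz: m−7=f, i−8=a, u−9=l, m−10=c, z−11=o, z−12=n.

falcon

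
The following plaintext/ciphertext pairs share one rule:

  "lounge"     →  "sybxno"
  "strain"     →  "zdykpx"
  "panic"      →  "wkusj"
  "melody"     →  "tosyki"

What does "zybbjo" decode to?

The shifts repeat in a cycle of length 2: positions 0,1,… shift by +7, +10, then the pattern repeats.
Undoing it on zybbjo: z−7=s, y−10=o, b−7=u, b−10=r, j−7=c, o−10=e.

source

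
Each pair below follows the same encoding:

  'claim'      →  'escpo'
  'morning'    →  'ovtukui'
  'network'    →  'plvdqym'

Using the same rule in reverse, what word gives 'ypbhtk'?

wizard

Shifts by position in claim: pos 0: c→e (+2), pos 1: l→s (+7), pos 2: a→c (+2), pos 3: i→p (+7) — repeating every 2. It's a Vigenère-style cipher with numeric key [2,7]: position i shifts by key[i mod 2].
Reversing it on ypbhtk: y−2=w, p−7=i, b−2=z, h−7=a, t−2=r, k−7=d.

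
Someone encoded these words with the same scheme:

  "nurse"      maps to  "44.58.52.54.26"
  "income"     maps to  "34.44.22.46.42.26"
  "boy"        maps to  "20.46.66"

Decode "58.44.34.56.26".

unite

With a=1..z=26, the number is 2·pos + 16.
Decoding 58.44.34.56.26: 58→(58−16)÷2=21=u, 44→(44−16)÷2=14=n, 34→(34−16)÷2=9=i, 56→(56−16)÷2=20=t, 26→(26−16)÷2=5=e.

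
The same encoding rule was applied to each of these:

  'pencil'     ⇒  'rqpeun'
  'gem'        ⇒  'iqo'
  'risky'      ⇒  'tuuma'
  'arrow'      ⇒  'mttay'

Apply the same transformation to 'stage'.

Two shifts are in play — +12 for a/e/i/o/u, +2 for every other letter.
Applying it to stage: s(cons)+2=u, t(cons)+2=v, a(vowel)+12=m, g(cons)+2=i, e(vowel)+12=q.

uvmiq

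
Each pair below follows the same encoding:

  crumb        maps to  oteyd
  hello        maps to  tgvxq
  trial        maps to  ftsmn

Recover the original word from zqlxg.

noble

Shifts by position in crumb: pos 0: c→o (+12), pos 1: r→t (+2), pos 2: u→e (+10), pos 3: m→y (+12), pos 4: b→d (+2) — repeating every 3. A repeating key of period 3 is used — shifts +12, +2, +10 over and over.
Decoding zqlxg: z−12=n, q−2=o, l−10=b, x−12=l, g−2=e.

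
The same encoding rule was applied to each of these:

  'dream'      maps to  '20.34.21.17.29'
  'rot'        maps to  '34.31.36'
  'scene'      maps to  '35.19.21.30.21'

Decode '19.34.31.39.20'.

d is letter #4 and maps to 20: an offset of 16. The number is (letter's place in the alphabet, a=1) + 16.
Reversing it on 19.34.31.39.20: 19→(19−16)÷1=3=c, 34→(34−16)÷1=18=r, 31→(31−16)÷1=15=o, 39→(39−16)÷1=23=w, 20→(20−16)÷1=4=d.

crowd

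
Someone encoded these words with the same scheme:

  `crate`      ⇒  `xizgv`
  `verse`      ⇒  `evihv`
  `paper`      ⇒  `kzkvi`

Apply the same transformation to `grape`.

Each pair mirrors across the alphabet (c↔x, r↔i, a↔z): positions sum to 25. This is the alphabet-reversal cipher (Atbash): a becomes z, b becomes y, etc.
On grape: g↔t, r↔i, a↔z, p↔k, e↔v.

tizkv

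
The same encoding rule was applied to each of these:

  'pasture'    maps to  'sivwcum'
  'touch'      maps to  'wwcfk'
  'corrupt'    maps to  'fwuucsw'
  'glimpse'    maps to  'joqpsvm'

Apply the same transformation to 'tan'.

The rule splits by letter class: vowels +8, consonants +3.
On tan: t(cons)+3=w, a(vowel)+8=i, n(cons)+3=q.

wiq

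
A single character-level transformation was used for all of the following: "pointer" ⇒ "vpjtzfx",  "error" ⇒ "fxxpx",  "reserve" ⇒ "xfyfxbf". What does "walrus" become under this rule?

cbrxvy

The shift depends on letter class: consonant p→v is +6, but vowel o→p is +1. Two shifts are in play — +1 for a/e/i/o/u, +6 for every other letter.
For walrus: w(cons)+6=c, a(vowel)+1=b, l(cons)+6=r, r(cons)+6=x, u(vowel)+1=v, s(cons)+6=y.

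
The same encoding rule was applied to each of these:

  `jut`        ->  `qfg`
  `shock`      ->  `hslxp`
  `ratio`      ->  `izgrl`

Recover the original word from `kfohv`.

Each pair mirrors across the alphabet (j↔q, u↔f, t↔g): positions sum to 25. Each letter is replaced by its mirror in the alphabet: a↔z, b↔y, c↔x, and so on (the Atbash cipher).
Decoding kfohv: k↔p, f↔u, o↔l, h↔s, v↔e.

pulse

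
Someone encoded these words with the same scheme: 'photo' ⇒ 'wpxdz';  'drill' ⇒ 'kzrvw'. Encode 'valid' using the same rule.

ciuso

In photo: p→w is +7, h→p is +8, o→x is +9, t→d is +10 — the shift increases by 1 each position. Each letter shifts forward by (position + 7), i.e. 7, 8, 9, … — the shift grows by one for each successive letter.
For valid: v+7=c, a+8=i, l+9=u, i+10=s, d+11=o.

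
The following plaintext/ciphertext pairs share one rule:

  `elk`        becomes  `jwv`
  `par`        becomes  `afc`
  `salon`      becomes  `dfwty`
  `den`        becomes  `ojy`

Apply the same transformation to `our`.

tzc

Vowels shift forward by 5 and consonants shift forward by 11.
On our: o(vowel)+5=t, u(vowel)+5=z, r(cons)+11=c.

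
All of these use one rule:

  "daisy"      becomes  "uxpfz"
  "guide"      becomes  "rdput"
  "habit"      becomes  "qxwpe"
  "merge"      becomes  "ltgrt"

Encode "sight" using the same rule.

fprqe

d(3)→u(20) and a(0)→x(23) fit y≡25x+23 (mod 26); the inverse of 25 mod 26 is 25. Each letter's alphabet position (a=0..z=25) is mapped through 25·x+23 mod 26 — an affine cipher.
Applying it to sight: s(18)→25·18+23≡5=f; i(8)→25·8+23≡15=p; g(6)→25·6+23≡17=r; h(7)→25·7+23≡16=q; t(19)→25·19+23≡4=e (all mod 26).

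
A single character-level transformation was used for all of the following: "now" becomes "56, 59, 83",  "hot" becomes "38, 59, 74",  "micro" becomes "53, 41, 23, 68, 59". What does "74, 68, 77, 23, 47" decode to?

With a=1..z=26, the number is 3·pos + 14.
Reversing it on 74, 68, 77, 23, 47: 74→(74−14)÷3=20=t, 68→(68−14)÷3=18=r, 77→(77−14)÷3=21=u, 23→(23−14)÷3=3=c, 47→(47−14)÷3=11=k.

truck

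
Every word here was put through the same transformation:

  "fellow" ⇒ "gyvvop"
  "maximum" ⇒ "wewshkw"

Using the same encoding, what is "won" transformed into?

Two steps: reverse the string, then apply a Caesar shift of +10.
For won: reverse → now; then shift: n+10=x, o+10=y, w+10=g.

xyg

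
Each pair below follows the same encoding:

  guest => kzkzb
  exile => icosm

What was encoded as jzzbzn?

The shift increases by 1 at each position, starting from +4: 4, 5, 6, ….
Reversing it on jzzbzn: j−4=f, z−5=u, z−6=t, b−7=u, z−8=r, n−9=e.

future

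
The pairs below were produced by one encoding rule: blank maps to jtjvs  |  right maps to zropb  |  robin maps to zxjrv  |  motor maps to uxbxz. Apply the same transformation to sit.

arb

The shift depends on letter class: consonant b→j is +8, but vowel a→j is +9. Vowels shift forward by 9 and consonants shift forward by 8.
Applying it to sit: s(cons)+8=a, i(vowel)+9=r, t(cons)+8=b.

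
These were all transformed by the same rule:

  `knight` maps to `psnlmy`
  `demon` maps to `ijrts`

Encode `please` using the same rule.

It's a constant shift of +5 (ROT5).
For please: p+5=u, l+5=q, e+5=j, a+5=f, s+5=x, e+5=j.

uqjfxj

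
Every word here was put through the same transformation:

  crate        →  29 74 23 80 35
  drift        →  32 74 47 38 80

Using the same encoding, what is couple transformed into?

c(#3)→29 and r(#18)→74: differences scale by 3, so n = 3·pos + 20. The formula is n = 3×(alphabet index, a=1) + 20.
For couple: c=3→29, o=15→65, u=21→83, p=16→68, l=12→56, e=5→35.

29 65 83 68 56 35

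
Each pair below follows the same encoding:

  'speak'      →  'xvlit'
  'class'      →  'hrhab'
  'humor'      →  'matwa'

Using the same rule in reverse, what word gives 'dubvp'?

young

In speak: s→x is +5, p→v is +6, e→l is +7, a→i is +8 — the shift increases by 1 each position. Each letter shifts forward by (position + 5), i.e. 5, 6, 7, … — the shift grows by one for each successive letter.
Reversing it on dubvp: d−5=y, u−6=o, b−7=u, v−8=n, p−9=g.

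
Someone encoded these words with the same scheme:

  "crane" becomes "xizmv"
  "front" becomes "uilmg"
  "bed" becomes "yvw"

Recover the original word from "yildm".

Each pair mirrors across the alphabet (c↔x, r↔i, a↔z): positions sum to 25. Letters are reflected about the middle of the alphabet (position → 25−position): Atbash.
Reversing it on yildm: y↔b, i↔r, l↔o, d↔w, m↔n.

brown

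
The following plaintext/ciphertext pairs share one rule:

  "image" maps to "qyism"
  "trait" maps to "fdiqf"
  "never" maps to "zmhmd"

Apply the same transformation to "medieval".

Vowels shift forward by 8 and consonants shift forward by 12.
On medieval: m(cons)+12=y, e(vowel)+8=m, d(cons)+12=p, i(vowel)+8=q, e(vowel)+8=m, v(cons)+12=h, a(vowel)+8=i, l(cons)+12=x.

ympqmhix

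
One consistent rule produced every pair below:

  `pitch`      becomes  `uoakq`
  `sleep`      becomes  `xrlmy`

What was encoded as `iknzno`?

degree

In pitch: p→u is +5, i→o is +6, t→a is +7, c→k is +8 — the shift increases by 1 each position. Letter i (0-indexed) is shifted by i+5, so successive shifts are 5, 6, 7, ….
Decoding iknzno: i−5=d, k−6=e, n−7=g, z−8=r, n−9=e, o−10=e.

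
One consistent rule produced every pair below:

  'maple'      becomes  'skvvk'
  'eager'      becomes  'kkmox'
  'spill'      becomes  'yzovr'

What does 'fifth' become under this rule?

Shifts by position in maple: pos 0: m→s (+6), pos 1: a→k (+10), pos 2: p→v (+6), pos 3: l→v (+10) — repeating every 2. The shifts repeat in a cycle of length 2: positions 0,1,… shift by +6, +10, then the pattern repeats.
Applying it to fifth: f+6=l, i+10=s, f+6=l, t+10=d, h+6=n.

lsldn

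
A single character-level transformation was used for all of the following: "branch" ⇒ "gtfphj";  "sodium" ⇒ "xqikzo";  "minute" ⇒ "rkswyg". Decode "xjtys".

A repeating key of period 2 is used — shifts +5, +2 over and over.
Reversing it on xjtys: x−5=s, j−2=h, t−5=o, y−2=w, s−5=n.

shown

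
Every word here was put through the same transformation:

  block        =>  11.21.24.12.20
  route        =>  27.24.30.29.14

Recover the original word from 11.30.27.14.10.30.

b is letter #2 and maps to 11: an offset of 9. Letters become their 1-based position plus 9 (so a→10, b→11, …).
Decoding 11.30.27.14.10.30: 11→(11−9)÷1=2=b, 30→(30−9)÷1=21=u, 27→(27−9)÷1=18=r, 14→(14−9)÷1=5=e, 10→(10−9)÷1=1=a, 30→(30−9)÷1=21=u.

bureau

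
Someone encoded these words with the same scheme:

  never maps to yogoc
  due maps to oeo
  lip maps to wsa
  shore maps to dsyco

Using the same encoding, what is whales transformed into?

The shift depends on letter class: consonant n→y is +11, but vowel e→o is +10. Two shifts are in play — +10 for a/e/i/o/u, +11 for every other letter.
Applying it to whales: w(cons)+11=h, h(cons)+11=s, a(vowel)+10=k, l(cons)+11=w, e(vowel)+10=o, s(cons)+11=d.

hskwod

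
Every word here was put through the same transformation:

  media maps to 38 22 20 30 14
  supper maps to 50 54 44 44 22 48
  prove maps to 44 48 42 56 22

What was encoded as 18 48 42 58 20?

With a=1..z=26, the number is 2·pos + 12.
Undoing it on 18 48 42 58 20: 18→(18−12)÷2=3=c, 48→(48−12)÷2=18=r, 42→(42−12)÷2=15=o, 58→(58−12)÷2=23=w, 20→(20−12)÷2=4=d.

crowd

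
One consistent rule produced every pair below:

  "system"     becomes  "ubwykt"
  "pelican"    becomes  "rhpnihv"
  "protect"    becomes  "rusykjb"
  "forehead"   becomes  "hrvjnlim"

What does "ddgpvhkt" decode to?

backpack

In system: s→u is +2, y→b is +3, s→w is +4, t→y is +5 — the shift increases by 1 each position. Letter i (0-indexed) is shifted by i+2, so successive shifts are 2, 3, 4, ….
Undoing it on ddgpvhkt: d−2=b, d−3=a, g−4=c, p−5=k, v−6=p, h−7=a, k−8=c, t−9=k.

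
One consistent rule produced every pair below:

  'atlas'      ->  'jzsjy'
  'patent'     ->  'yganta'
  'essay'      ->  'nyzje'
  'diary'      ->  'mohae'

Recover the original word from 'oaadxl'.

Shifts by position in atlas: pos 0: a→j (+9), pos 1: t→z (+6), pos 2: l→s (+7), pos 3: a→j (+9), pos 4: s→y (+6) — repeating every 3. A repeating key of period 3 is used — shifts +9, +6, +7 over and over.
Decoding oaadxl: o−9=f, a−6=u, a−7=t, d−9=u, x−6=r, l−7=e.

future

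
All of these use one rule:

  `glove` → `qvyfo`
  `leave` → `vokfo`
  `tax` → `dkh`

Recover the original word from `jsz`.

zip

Compare letters: g→q is +10, l→v is +10, o→y is +10 — a constant shift. This is a Caesar cipher with shift 10.
Decoding jsz: j−10=z, s−10=i, z−10=p.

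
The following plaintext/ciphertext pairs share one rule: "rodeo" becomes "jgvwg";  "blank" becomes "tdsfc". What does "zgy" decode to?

hog

Compare letters: r→j is +18, o→g is +18, d→v is +18 — a constant shift. This is a Caesar cipher with shift 18.
Undoing it on zgy: z−18=h, g−18=o, y−18=g.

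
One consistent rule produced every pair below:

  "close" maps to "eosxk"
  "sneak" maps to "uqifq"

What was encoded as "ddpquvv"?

Each letter shifts forward by (position + 2), i.e. 2, 3, 4, … — the shift grows by one for each successive letter.
Reversing it on ddpquvv: d−2=b, d−3=a, p−4=l, q−5=l, u−6=o, v−7=o, v−8=n.

balloon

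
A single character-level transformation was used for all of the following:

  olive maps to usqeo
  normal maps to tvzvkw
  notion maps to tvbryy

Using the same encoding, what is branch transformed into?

Letter i (0-indexed) is shifted by i+6, so successive shifts are 6, 7, 8, ….
For branch: b+6=h, r+7=y, a+8=i, n+9=w, c+10=m, h+11=s.

hyiwms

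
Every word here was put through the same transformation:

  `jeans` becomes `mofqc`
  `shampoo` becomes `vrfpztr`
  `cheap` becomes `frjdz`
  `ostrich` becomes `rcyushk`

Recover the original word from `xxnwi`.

Shifts by position in jeans: pos 0: j→m (+3), pos 1: e→o (+10), pos 2: a→f (+5), pos 3: n→q (+3), pos 4: s→c (+10) — repeating every 3. The shifts repeat in a cycle of length 3: positions 0,1,… shift by +3, +10, +5, then the pattern repeats.
Undoing it on xxnwi: x−3=u, x−10=n, n−5=i, w−3=t, i−10=y.

unity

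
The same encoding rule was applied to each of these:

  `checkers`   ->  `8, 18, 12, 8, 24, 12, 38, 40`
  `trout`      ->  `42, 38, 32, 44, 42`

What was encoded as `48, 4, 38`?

war

c(#3)→8 and h(#8)→18: differences scale by 2, so n = 2·pos + 2. With a=1..z=26, the number is 2·pos + 2.
Undoing it on 48, 4, 38: 48→(48−2)÷2=23=w, 4→(4−2)÷2=1=a, 38→(38−2)÷2=18=r.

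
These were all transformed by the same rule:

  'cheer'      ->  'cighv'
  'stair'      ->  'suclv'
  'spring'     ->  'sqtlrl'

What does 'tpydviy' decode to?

towards

In cheer: c→c is +0, h→i is +1, e→g is +2, e→h is +3 — the shift increases by 1 each position. The shift increases by 1 at each position, starting from +0: 0, 1, 2, ….
Undoing it on tpydviy: t−0=t, p−1=o, y−2=w, d−3=a, v−4=r, i−5=d, y−6=s.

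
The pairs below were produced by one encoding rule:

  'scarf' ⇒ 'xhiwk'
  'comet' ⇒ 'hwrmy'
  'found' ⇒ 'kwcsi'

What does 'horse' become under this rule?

The shift depends on letter class: consonant s→x is +5, but vowel a→i is +8. Vowels shift forward by 8 and consonants shift forward by 5.
Applying it to horse: h(cons)+5=m, o(vowel)+8=w, r(cons)+5=w, s(cons)+5=x, e(vowel)+8=m.

mwwxm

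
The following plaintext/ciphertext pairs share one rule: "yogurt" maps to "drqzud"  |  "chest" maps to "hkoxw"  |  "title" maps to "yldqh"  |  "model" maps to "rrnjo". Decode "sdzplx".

Shifts by position in yogurt: pos 0: y→d (+5), pos 1: o→r (+3), pos 2: g→q (+10), pos 3: u→z (+5), pos 4: r→u (+3), pos 5: t→d (+10) — repeating every 3. It's a Vigenère-style cipher with numeric key [5,3,10]: position i shifts by key[i mod 3].
Decoding sdzplx: s−5=n, d−3=a, z−10=p, p−5=k, l−3=i, x−10=n.

napkin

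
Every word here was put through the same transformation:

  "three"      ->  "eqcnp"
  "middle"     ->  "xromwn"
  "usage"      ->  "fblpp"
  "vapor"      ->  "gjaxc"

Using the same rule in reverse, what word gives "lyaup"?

apple

Shifts by position in three: pos 0: t→e (+11), pos 1: h→q (+9), pos 2: r→c (+11), pos 3: e→n (+9) — repeating every 2. A repeating key of period 2 is used — shifts +11, +9 over and over.
Reversing it on lyaup: l−11=a, y−9=p, a−11=p, u−9=l, p−11=e.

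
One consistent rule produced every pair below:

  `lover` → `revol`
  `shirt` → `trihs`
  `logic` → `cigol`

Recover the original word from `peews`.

The output letters match the input read backwards: lover reversed is revol. It's just the letters in reverse order.
Decoding peews: then reverse → sweep.

sweep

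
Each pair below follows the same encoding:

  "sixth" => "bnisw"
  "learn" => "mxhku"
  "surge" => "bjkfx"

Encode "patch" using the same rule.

chspw

Each letter's alphabet position (a=0..z=25) is mapped through 17·x+7 mod 26 — an affine cipher.
On patch: p(15)→17·15+7≡2=c; a(0)→17·0+7≡7=h; t(19)→17·19+7≡18=s; c(2)→17·2+7≡15=p; h(7)→17·7+7≡22=w (all mod 26).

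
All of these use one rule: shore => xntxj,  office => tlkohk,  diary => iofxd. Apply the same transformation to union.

ztnus

A repeating key of period 2 is used — shifts +5, +6 over and over.
On union: u+5=z, n+6=t, i+5=n, o+6=u, n+5=s.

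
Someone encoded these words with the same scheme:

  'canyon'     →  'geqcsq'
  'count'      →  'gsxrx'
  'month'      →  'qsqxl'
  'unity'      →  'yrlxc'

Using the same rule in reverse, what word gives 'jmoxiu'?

filter

Shifts by position in canyon: pos 0: c→g (+4), pos 1: a→e (+4), pos 2: n→q (+3), pos 3: y→c (+4), pos 4: o→s (+4), pos 5: n→q (+3) — repeating every 3. It's a Vigenère-style cipher with numeric key [4,4,3]: position i shifts by key[i mod 3].
Reversing it on jmoxiu: j−4=f, m−4=i, o−3=l, x−4=t, i−4=e, u−3=r.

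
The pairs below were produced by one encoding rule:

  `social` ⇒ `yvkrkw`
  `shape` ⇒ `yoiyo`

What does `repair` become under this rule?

xlxjsc

Letter i (0-indexed) is shifted by i+6, so successive shifts are 6, 7, 8, ….
Applying it to repair: r+6=x, e+7=l, p+8=x, a+9=j, i+10=s, r+11=c.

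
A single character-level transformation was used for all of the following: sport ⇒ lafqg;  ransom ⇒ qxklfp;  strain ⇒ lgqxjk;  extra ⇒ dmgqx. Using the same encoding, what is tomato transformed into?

gfpxgf

s(18)→l(11) and p(15)→a(0) fit y≡21x+23 (mod 26); the inverse of 21 mod 26 is 5. This is an affine cipher: with a=0,…,z=25, each position x becomes (21x+23) mod 26.
For tomato: t(19)→21·19+23≡6=g; o(14)→21·14+23≡5=f; m(12)→21·12+23≡15=p; a(0)→21·0+23≡23=x; t(19)→21·19+23≡6=g; o(14)→21·14+23≡5=f (all mod 26).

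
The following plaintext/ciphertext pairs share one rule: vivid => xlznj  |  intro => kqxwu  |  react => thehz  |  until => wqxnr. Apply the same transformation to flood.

hostj

In vivid: v→x is +2, i→l is +3, v→z is +4, i→n is +5 — the shift increases by 1 each position. Each letter shifts forward by (position + 2), i.e. 2, 3, 4, … — the shift grows by one for each successive letter.
For flood: f+2=h, l+3=o, o+4=s, o+5=t, d+6=j.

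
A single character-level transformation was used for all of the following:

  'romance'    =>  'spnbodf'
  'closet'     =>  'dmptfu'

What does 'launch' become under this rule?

mbvodi

Compare letters: r→s is +1, o→p is +1, m→n is +1 — a constant shift. Every letter moves 1 place later in the alphabet, wrapping around z→a.
Applying it to launch: l+1=m, a+1=b, u+1=v, n+1=o, c+1=d, h+1=i.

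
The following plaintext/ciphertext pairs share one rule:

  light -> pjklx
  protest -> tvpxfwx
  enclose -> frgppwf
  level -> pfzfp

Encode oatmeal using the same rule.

The shift depends on letter class: consonant l→p is +4, but vowel i→j is +1. Vowels shift forward by 1 and consonants shift forward by 4.
Applying it to oatmeal: o(vowel)+1=p, a(vowel)+1=b, t(cons)+4=x, m(cons)+4=q, e(vowel)+1=f, a(vowel)+1=b, l(cons)+4=p.

pbxqfbp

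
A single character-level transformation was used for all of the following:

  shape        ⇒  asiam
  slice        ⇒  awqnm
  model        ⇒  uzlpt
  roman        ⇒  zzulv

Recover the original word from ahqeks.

switch

Shifts by position in shape: pos 0: s→a (+8), pos 1: h→s (+11), pos 2: a→i (+8), pos 3: p→a (+11) — repeating every 2. A repeating key of period 2 is used — shifts +8, +11 over and over.
Decoding ahqeks: a−8=s, h−11=w, q−8=i, e−11=t, k−8=c, s−11=h.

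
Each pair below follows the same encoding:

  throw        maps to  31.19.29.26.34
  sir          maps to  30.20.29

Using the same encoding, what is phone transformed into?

27.19.26.25.16

t is letter #20 and maps to 31: an offset of 11. Letters become their 1-based position plus 11 (so a→12, b→13, …).
On phone: p=16→27, h=8→19, o=15→26, n=14→25, e=5→16.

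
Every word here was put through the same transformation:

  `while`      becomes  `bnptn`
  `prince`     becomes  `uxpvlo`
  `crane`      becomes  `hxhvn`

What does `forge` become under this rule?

kuyon

In while: w→b is +5, h→n is +6, i→p is +7, l→t is +8 — the shift increases by 1 each position. The shift increases by 1 at each position, starting from +5: 5, 6, 7, ….
On forge: f+5=k, o+6=u, r+7=y, g+8=o, e+9=n.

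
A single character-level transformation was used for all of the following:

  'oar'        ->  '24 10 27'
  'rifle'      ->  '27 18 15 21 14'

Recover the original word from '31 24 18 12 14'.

voice

o is letter #15 and maps to 24: an offset of 9. Letters become their 1-based position plus 9 (so a→10, b→11, …).
Decoding 31 24 18 12 14: 31→(31−9)÷1=22=v, 24→(24−9)÷1=15=o, 18→(18−9)÷1=9=i, 12→(12−9)÷1=3=c, 14→(14−9)÷1=5=e.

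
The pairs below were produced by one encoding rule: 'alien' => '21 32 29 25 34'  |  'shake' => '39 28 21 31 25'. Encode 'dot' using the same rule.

24 35 40

a is letter #1 and maps to 21: an offset of 20. The number is (letter's place in the alphabet, a=1) + 20.
On dot: d=4→24, o=15→35, t=20→40.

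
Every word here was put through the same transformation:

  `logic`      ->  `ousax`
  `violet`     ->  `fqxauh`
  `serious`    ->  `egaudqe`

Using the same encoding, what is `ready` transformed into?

The word is reversed, then every letter is shifted forward by 12.
For ready: reverse → ydaer; then shift: y+12=k, d+12=p, a+12=m, e+12=q, r+12=d.

kpmqd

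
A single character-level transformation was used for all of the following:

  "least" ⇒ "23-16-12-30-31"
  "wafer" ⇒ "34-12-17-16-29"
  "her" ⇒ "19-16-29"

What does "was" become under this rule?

34-12-30

l is letter #12 and maps to 23: an offset of 11. Each letter is replaced by its alphabet position (a=1..z=26) + 11.
On was: w=23→34, a=1→12, s=19→30.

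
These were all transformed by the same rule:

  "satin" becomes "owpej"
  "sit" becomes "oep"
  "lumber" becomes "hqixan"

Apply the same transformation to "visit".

reoep

Compare letters: s→o is +22, a→w is +22, t→p is +22 — a constant shift. This is a Caesar cipher with shift 22.
On visit: v+22=r, i+22=e, s+22=o, i+22=e, t+22=p.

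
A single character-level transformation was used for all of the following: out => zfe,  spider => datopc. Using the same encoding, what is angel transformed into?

Compare letters: o→z is +11, u→f is +11, t→e is +11 — a constant shift. It's a constant shift of +11 (ROT11).
For angel: a+11=l, n+11=y, g+11=r, e+11=p, l+11=w.

lyrpw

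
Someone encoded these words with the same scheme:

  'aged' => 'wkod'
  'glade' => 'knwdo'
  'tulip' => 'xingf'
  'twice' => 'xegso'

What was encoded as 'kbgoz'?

grief

a(0)→w(22) and g(6)→k(10) fit y≡11x+22 (mod 26); the inverse of 11 mod 26 is 19. This is an affine cipher: with a=0,…,z=25, each position x becomes (11x+22) mod 26.
Reversing it on kbgoz: k(10)→19·(10−22)≡6=g; b(1)→19·(1−22)≡17=r; g(6)→19·(6−22)≡8=i; o(14)→19·(14−22)≡4=e; z(25)→19·(25−22)≡5=f (all mod 26).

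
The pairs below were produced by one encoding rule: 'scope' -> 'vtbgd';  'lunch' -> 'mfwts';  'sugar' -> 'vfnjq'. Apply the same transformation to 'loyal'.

s(18)→v(21) and c(2)→t(19) fit y≡5x+9 (mod 26); the inverse of 5 mod 26 is 21. Each letter's alphabet position (a=0..z=25) is mapped through 5·x+9 mod 26 — an affine cipher.
Applying it to loyal: l(11)→5·11+9≡12=m; o(14)→5·14+9≡1=b; y(24)→5·24+9≡25=z; a(0)→5·0+9≡9=j; l(11)→5·11+9≡12=m (all mod 26).

mbzjm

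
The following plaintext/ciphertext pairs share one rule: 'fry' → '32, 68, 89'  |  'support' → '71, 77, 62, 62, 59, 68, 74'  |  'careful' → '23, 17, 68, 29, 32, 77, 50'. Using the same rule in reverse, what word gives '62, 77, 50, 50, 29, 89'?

pulley

f(#6)→32 and r(#18)→68: differences scale by 3, so n = 3·pos + 14. Each letter becomes 3×(its alphabet position, a=1..z=26) + 14.
Decoding 62, 77, 50, 50, 29, 89: 62→(62−14)÷3=16=p, 77→(77−14)÷3=21=u, 50→(50−14)÷3=12=l, 50→(50−14)÷3=12=l, 29→(29−14)÷3=5=e, 89→(89−14)÷3=25=y.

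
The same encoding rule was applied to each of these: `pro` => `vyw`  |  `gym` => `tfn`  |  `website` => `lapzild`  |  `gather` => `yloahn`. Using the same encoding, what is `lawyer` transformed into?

The output letters match the input read backwards, each shifted +7: pro reversed is orp. Read the word backwards and shift each letter +7.
For lawyer: reverse → reywal; then shift: r+7=y, e+7=l, y+7=f, w+7=d, a+7=h, l+7=s.

ylfdhs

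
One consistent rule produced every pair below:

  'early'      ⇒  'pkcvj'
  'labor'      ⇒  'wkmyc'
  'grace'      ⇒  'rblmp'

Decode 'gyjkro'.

Shifts by position in early: pos 0: e→p (+11), pos 1: a→k (+10), pos 2: r→c (+11), pos 3: l→v (+10) — repeating every 2. A repeating key of period 2 is used — shifts +11, +10 over and over.
Decoding gyjkro: g−11=v, y−10=o, j−11=y, k−10=a, r−11=g, o−10=e.

voyage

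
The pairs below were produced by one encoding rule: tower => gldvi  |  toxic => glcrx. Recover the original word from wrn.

dim

This is the alphabet-reversal cipher (Atbash): a becomes z, b becomes y, etc.
Reversing it on wrn: w↔d, r↔i, n↔m.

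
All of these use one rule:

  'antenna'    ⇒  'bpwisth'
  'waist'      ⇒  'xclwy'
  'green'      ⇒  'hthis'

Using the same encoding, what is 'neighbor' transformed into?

In antenna: a→b is +1, n→p is +2, t→w is +3, e→i is +4 — the shift increases by 1 each position. Each letter shifts forward by (position + 1), i.e. 1, 2, 3, … — the shift grows by one for each successive letter.
For neighbor: n+1=o, e+2=g, i+3=l, g+4=k, h+5=m, b+6=h, o+7=v, r+8=z.

oglkmhvz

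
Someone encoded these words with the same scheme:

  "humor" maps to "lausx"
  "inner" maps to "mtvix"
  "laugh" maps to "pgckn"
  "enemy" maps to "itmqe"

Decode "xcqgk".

Shifts by position in humor: pos 0: h→l (+4), pos 1: u→a (+6), pos 2: m→u (+8), pos 3: o→s (+4), pos 4: r→x (+6) — repeating every 3. A repeating key of period 3 is used — shifts +4, +6, +8 over and over.
Undoing it on xcqgk: x−4=t, c−6=w, q−8=i, g−4=c, k−6=e.

twice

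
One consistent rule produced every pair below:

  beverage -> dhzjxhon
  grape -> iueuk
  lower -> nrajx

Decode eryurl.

couple

In beverage: b→d is +2, e→h is +3, v→z is +4, e→j is +5 — the shift increases by 1 each position. Letter i (0-indexed) is shifted by i+2, so successive shifts are 2, 3, 4, ….
Undoing it on eryurl: e−2=c, r−3=o, y−4=u, u−5=p, r−6=l, l−7=e.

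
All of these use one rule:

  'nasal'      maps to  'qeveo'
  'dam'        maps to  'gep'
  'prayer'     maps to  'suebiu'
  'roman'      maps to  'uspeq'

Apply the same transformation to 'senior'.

viqmsu

The shift depends on letter class: consonant n→q is +3, but vowel a→e is +4. The rule splits by letter class: vowels +4, consonants +3.
On senior: s(cons)+3=v, e(vowel)+4=i, n(cons)+3=q, i(vowel)+4=m, o(vowel)+4=s, r(cons)+3=u.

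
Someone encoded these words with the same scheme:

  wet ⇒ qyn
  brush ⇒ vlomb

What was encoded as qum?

was

It's a constant shift of +20 (ROT20).
Reversing it on qum: q−20=w, u−20=a, m−20=s.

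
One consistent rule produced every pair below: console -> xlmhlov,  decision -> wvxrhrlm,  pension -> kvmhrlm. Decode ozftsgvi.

laughter

Letters are reflected about the middle of the alphabet (position → 25−position): Atbash.
Reversing it on ozftsgvi: o↔l, z↔a, f↔u, t↔g, s↔h, g↔t, v↔e, i↔r.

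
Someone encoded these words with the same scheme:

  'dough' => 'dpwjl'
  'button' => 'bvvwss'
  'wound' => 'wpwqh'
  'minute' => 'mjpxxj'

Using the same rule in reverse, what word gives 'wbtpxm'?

warmth

In dough: d→d is +0, o→p is +1, u→w is +2, g→j is +3 — the shift increases by 1 each position. Letter i (0-indexed) is shifted by i+0, so successive shifts are 0, 1, 2, ….
Undoing it on wbtpxm: w−0=w, b−1=a, t−2=r, p−3=m, x−4=t, m−5=h.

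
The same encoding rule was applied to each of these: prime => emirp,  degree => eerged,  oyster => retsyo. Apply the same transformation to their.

rieht

The output letters match the input read backwards: prime reversed is emirp. It's just the letters in reverse order.
Applying it to their: reverse → rieht.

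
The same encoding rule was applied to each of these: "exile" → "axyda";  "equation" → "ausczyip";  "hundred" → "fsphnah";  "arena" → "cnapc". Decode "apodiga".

e(4)→a(0) and x(23)→x(23) fit y≡19x+2 (mod 26); the inverse of 19 mod 26 is 11. This is an affine cipher: with a=0,…,z=25, each position x becomes (19x+2) mod 26.
Decoding apodiga: a(0)→11·(0−2)≡4=e; p(15)→11·(15−2)≡13=n; o(14)→11·(14−2)≡2=c; d(3)→11·(3−2)≡11=l; i(8)→11·(8−2)≡14=o; g(6)→11·(6−2)≡18=s; a(0)→11·(0−2)≡4=e (all mod 26).

enclose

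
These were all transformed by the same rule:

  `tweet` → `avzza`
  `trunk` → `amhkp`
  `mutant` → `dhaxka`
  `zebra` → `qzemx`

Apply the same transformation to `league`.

wzxnhz

t(19)→a(0) and w(22)→v(21) fit y≡7x+23 (mod 26); the inverse of 7 mod 26 is 15. This is an affine cipher: with a=0,…,z=25, each position x becomes (7x+23) mod 26.
Applying it to league: l(11)→7·11+23≡22=w; e(4)→7·4+23≡25=z; a(0)→7·0+23≡23=x; g(6)→7·6+23≡13=n; u(20)→7·20+23≡7=h; e(4)→7·4+23≡25=z (all mod 26).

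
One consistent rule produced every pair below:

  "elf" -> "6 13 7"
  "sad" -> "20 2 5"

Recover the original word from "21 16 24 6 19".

Each letter is replaced by its alphabet position (a=1..z=26) + 1.
Decoding 21 16 24 6 19: 21→(21−1)÷1=20=t, 16→(16−1)÷1=15=o, 24→(24−1)÷1=23=w, 6→(6−1)÷1=5=e, 19→(19−1)÷1=18=r.

tower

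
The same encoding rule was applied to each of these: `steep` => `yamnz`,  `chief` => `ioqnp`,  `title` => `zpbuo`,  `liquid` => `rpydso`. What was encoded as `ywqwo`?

In steep: s→y is +6, t→a is +7, e→m is +8, e→n is +9 — the shift increases by 1 each position. The shift increases by 1 at each position, starting from +6: 6, 7, 8, ….
Undoing it on ywqwo: y−6=s, w−7=p, q−8=i, w−9=n, o−10=e.

spine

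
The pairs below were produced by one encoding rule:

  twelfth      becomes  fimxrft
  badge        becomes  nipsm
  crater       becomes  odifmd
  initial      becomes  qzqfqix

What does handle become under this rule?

tizpxm

The shift depends on letter class: consonant t→f is +12, but vowel e→m is +8. Two shifts are in play — +8 for a/e/i/o/u, +12 for every other letter.
For handle: h(cons)+12=t, a(vowel)+8=i, n(cons)+12=z, d(cons)+12=p, l(cons)+12=x, e(vowel)+8=m.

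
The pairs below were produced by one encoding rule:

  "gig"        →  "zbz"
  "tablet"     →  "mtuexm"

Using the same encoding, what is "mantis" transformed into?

ftgmbl

This is a Caesar cipher with shift 19.
Applying it to mantis: m+19=f, a+19=t, n+19=g, t+19=m, i+19=b, s+19=l.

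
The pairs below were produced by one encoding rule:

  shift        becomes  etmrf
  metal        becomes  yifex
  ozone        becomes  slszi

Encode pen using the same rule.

The rule splits by letter class: vowels +4, consonants +12.
Applying it to pen: p(cons)+12=b, e(vowel)+4=i, n(cons)+12=z.

biz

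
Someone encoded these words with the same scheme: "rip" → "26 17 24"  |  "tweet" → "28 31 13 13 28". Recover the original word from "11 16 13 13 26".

cheer

r is letter #18 and maps to 26: an offset of 8. Letters become their 1-based position plus 8 (so a→9, b→10, …).
Decoding 11 16 13 13 26: 11→(11−8)÷1=3=c, 16→(16−8)÷1=8=h, 13→(13−8)÷1=5=e, 13→(13−8)÷1=5=e, 26→(26−8)÷1=18=r.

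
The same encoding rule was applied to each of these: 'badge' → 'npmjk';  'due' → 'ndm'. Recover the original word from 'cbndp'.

Two steps: reverse the string, then apply a Caesar shift of +9.
Decoding cbndp: shift back: c−9=t, b−9=s, n−9=e, d−9=u, p−9=g → tseug; then reverse → guest.

guest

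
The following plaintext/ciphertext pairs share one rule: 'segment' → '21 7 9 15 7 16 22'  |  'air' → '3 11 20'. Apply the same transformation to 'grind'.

s is letter #19 and maps to 21: an offset of 2. The number is (letter's place in the alphabet, a=1) + 2.
For grind: g=7→9, r=18→20, i=9→11, n=14→16, d=4→6.

9 20 11 16 6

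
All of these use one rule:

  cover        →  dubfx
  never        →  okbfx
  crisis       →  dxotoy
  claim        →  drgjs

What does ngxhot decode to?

Shifts by position in cover: pos 0: c→d (+1), pos 1: o→u (+6), pos 2: v→b (+6), pos 3: e→f (+1), pos 4: r→x (+6) — repeating every 3. A repeating key of period 3 is used — shifts +1, +6, +6 over and over.
Reversing it on ngxhot: n−1=m, g−6=a, x−6=r, h−1=g, o−6=i, t−6=n.

margin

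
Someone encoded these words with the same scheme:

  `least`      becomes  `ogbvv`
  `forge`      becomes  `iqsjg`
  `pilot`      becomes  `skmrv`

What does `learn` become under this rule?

Shifts by position in least: pos 0: l→o (+3), pos 1: e→g (+2), pos 2: a→b (+1), pos 3: s→v (+3), pos 4: t→v (+2) — repeating every 3. The shifts repeat in a cycle of length 3: positions 0,1,… shift by +3, +2, +1, then the pattern repeats.
For learn: l+3=o, e+2=g, a+1=b, r+3=u, n+2=p.

ogbup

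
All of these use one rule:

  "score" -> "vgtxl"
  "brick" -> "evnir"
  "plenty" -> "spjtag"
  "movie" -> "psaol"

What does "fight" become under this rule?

imlna

In score: s→v is +3, c→g is +4, o→t is +5, r→x is +6 — the shift increases by 1 each position. Letter i (0-indexed) is shifted by i+3, so successive shifts are 3, 4, 5, ….
For fight: f+3=i, i+4=m, g+5=l, h+6=n, t+7=a.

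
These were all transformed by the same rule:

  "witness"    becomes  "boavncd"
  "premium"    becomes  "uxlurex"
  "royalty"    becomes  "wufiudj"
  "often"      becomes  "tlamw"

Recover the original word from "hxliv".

In witness: w→b is +5, i→o is +6, t→a is +7, n→v is +8 — the shift increases by 1 each position. Letter i (0-indexed) is shifted by i+5, so successive shifts are 5, 6, 7, ….
Undoing it on hxliv: h−5=c, x−6=r, l−7=e, i−8=a, v−9=m.

cream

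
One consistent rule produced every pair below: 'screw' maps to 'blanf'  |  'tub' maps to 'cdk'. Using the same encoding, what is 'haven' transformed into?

qjenw

Each letter is shifted forward by 9 in the alphabet (a Caesar shift of +9).
For haven: h+9=q, a+9=j, v+9=e, e+9=n, n+9=w.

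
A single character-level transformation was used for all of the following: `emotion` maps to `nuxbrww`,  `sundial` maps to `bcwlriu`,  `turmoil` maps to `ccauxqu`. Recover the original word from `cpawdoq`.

Shifts by position in emotion: pos 0: e→n (+9), pos 1: m→u (+8), pos 2: o→x (+9), pos 3: t→b (+8) — repeating every 2. The shifts repeat in a cycle of length 2: positions 0,1,… shift by +9, +8, then the pattern repeats.
Decoding cpawdoq: c−9=t, p−8=h, a−9=r, w−8=o, d−9=u, o−8=g, q−9=h.

through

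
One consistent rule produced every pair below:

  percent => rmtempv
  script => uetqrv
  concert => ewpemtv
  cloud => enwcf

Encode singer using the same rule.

The shift depends on letter class: consonant p→r is +2, but vowel e→m is +8. The rule splits by letter class: vowels +8, consonants +2.
For singer: s(cons)+2=u, i(vowel)+8=q, n(cons)+2=p, g(cons)+2=i, e(vowel)+8=m, r(cons)+2=t.

uqpimt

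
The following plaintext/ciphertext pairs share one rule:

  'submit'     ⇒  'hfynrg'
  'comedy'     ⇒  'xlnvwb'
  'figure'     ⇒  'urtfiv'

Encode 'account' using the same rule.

zxxlfmg

Each pair mirrors across the alphabet (s↔h, u↔f, b↔y): positions sum to 25. Each letter is replaced by its mirror in the alphabet: a↔z, b↔y, c↔x, and so on (the Atbash cipher).
Applying it to account: a↔z, c↔x, c↔x, o↔l, u↔f, n↔m, t↔g.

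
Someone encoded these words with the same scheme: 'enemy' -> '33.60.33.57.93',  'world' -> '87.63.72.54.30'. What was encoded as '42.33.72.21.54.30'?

e(#5)→33 and n(#14)→60: differences scale by 3, so n = 3·pos + 18. Each letter becomes 3×(its alphabet position, a=1..z=26) + 18.
Decoding 42.33.72.21.54.30: 42→(42−18)÷3=8=h, 33→(33−18)÷3=5=e, 72→(72−18)÷3=18=r, 21→(21−18)÷3=1=a, 54→(54−18)÷3=12=l, 30→(30−18)÷3=4=d.

herald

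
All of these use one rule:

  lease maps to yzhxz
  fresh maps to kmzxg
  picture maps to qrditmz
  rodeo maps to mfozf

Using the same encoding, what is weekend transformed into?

pzznzuo

l(11)→y(24) and e(4)→z(25) fit y≡11x+7 (mod 26); the inverse of 11 mod 26 is 19. This is an affine cipher: with a=0,…,z=25, each position x becomes (11x+7) mod 26.
On weekend: w(22)→11·22+7≡15=p; e(4)→11·4+7≡25=z; e(4)→11·4+7≡25=z; k(10)→11·10+7≡13=n; e(4)→11·4+7≡25=z; n(13)→11·13+7≡20=u; d(3)→11·3+7≡14=o (all mod 26).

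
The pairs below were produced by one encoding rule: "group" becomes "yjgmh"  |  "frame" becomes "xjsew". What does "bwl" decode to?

jet

Compare letters: g→y is +18, r→j is +18, o→g is +18 — a constant shift. Every letter moves 18 places later in the alphabet, wrapping around z→a.
Reversing it on bwl: b−18=j, w−18=e, l−18=t.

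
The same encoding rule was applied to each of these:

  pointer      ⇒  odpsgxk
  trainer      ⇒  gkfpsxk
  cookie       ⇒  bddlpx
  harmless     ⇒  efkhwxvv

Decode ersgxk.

This is an affine cipher: with a=0,…,z=25, each position x becomes (11x+5) mod 26.
Reversing it on ersgxk: e(4)→19·(4−5)≡7=h; r(17)→19·(17−5)≡20=u; s(18)→19·(18−5)≡13=n; g(6)→19·(6−5)≡19=t; x(23)→19·(23−5)≡4=e; k(10)→19·(10−5)≡17=r (all mod 26).

hunter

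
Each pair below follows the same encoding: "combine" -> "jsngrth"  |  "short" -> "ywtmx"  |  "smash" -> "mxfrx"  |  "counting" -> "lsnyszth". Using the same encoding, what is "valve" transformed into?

The output letters match the input read backwards, each shifted +5: combine reversed is enibmoc. The word is reversed, then every letter is shifted forward by 5.
On valve: reverse → evlav; then shift: e+5=j, v+5=a, l+5=q, a+5=f, v+5=a.

jaqfa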